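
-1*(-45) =45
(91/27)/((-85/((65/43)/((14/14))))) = -1183/19737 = -0.06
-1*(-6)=6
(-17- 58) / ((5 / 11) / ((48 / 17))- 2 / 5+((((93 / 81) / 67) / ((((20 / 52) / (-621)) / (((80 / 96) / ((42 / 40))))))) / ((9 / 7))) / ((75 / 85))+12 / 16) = 1074546000 / 270007457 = 3.98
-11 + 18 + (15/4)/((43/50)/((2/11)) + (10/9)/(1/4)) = 61174/8257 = 7.41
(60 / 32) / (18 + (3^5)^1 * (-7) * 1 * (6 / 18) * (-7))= 5 / 10632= 0.00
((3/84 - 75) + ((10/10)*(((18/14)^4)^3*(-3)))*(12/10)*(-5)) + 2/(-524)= 292.32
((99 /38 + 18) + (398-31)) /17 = 22.80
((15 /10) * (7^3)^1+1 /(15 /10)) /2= 3091 /12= 257.58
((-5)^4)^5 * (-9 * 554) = -475502014160156250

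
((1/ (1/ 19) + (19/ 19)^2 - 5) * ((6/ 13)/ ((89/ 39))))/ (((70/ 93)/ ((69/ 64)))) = 173259/ 39872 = 4.35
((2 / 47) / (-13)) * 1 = -2 / 611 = -0.00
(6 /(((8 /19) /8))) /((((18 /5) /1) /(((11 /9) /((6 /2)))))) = 1045 /81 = 12.90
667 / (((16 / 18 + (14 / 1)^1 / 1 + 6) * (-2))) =-6003 / 376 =-15.97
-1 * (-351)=351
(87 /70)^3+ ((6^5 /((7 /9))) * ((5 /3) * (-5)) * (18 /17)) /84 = -6112405449 /5831000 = -1048.26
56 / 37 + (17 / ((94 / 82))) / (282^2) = 209332957 / 138292236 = 1.51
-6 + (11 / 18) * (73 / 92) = -9133 / 1656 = -5.52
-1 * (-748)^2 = -559504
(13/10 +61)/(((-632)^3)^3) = -623/160862089099609582673592320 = -0.00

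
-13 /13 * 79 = -79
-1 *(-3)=3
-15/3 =-5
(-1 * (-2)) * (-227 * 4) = -1816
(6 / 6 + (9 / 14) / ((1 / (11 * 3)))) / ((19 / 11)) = 12.86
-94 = -94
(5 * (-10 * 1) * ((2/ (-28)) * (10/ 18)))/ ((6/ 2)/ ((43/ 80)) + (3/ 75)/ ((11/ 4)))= 1478125/ 4168836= 0.35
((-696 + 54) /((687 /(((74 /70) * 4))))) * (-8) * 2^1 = 506752 /8015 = 63.23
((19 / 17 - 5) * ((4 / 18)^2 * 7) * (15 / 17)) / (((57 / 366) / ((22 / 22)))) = -375760 / 49419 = -7.60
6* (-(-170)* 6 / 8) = 765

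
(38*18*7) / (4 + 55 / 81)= 387828 / 379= 1023.29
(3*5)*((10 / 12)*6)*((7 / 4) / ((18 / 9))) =525 / 8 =65.62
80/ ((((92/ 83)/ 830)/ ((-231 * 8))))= -2546174400/ 23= -110703234.78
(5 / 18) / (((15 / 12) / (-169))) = -37.56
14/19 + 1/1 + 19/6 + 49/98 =308/57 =5.40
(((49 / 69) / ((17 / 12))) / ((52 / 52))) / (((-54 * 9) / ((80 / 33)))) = -7840 / 3135429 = -0.00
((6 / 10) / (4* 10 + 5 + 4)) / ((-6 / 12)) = -6 / 245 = -0.02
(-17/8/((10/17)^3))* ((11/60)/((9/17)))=-15618427/4320000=-3.62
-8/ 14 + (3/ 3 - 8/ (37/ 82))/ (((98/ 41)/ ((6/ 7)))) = -83389/ 12691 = -6.57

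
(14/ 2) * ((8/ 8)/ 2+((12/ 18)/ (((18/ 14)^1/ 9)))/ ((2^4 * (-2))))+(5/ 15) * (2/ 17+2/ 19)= 39589/ 15504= 2.55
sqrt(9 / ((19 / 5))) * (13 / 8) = 39 * sqrt(95) / 152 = 2.50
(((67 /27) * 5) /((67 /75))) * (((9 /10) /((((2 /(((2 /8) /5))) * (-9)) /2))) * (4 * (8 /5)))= -4 /9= -0.44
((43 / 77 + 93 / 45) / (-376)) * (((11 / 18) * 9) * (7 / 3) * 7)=-2653 / 4230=-0.63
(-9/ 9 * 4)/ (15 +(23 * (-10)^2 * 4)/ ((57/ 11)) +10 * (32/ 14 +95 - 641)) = 1596/ 1455035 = 0.00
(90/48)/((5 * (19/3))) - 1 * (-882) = 882.06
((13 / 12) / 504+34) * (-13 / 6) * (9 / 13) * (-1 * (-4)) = -205645 / 1008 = -204.01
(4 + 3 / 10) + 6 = 103 / 10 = 10.30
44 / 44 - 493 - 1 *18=-510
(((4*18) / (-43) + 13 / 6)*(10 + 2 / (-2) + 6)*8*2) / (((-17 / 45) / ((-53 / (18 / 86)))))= 1346200 / 17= 79188.24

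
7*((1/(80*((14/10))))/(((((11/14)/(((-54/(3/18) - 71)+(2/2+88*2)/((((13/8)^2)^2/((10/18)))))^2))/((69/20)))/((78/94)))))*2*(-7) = -240082296270729115/519055732624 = -462536.64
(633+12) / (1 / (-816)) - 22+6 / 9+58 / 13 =-20527138 / 39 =-526336.87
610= 610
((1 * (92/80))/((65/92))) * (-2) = -1058/325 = -3.26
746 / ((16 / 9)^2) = 30213 / 128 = 236.04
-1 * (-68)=68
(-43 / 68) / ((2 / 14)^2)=-2107 / 68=-30.99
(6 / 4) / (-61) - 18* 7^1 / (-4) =1920 / 61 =31.48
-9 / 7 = -1.29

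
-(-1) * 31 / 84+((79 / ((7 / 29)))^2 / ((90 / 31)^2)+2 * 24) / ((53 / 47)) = 118985172151 / 10517850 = 11312.69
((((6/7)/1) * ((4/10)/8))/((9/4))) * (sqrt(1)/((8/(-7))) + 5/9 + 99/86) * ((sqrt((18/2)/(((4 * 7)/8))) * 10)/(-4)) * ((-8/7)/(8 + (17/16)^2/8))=5273600 * sqrt(14)/2213190693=0.01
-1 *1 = -1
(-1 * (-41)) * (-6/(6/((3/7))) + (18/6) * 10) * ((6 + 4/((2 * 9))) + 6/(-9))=47150/7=6735.71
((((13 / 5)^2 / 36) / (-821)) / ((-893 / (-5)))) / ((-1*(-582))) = -169 / 76805108280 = -0.00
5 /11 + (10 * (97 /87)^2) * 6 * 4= 8292535 /27753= 298.80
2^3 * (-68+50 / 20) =-524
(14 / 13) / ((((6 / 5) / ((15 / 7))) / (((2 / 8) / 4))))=25 / 208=0.12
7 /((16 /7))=49 /16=3.06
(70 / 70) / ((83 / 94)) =94 / 83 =1.13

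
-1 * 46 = -46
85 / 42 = 2.02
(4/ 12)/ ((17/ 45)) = 15/ 17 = 0.88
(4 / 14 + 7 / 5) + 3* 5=584 / 35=16.69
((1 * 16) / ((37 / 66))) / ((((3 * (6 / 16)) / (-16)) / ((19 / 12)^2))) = -1016576 / 999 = -1017.59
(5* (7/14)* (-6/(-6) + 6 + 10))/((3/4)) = 170/3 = 56.67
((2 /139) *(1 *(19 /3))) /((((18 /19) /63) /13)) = 32851 /417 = 78.78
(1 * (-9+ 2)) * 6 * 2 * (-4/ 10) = 168/ 5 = 33.60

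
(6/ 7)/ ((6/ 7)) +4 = 5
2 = 2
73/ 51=1.43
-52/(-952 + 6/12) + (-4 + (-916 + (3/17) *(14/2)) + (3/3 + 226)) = -22377512/32351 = -691.71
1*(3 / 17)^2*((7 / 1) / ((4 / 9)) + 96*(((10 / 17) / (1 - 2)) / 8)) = 5319 / 19652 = 0.27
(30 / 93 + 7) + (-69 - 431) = -15273 / 31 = -492.68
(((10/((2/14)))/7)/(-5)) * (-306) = 612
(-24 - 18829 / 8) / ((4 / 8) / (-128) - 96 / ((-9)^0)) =608672 / 24577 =24.77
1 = 1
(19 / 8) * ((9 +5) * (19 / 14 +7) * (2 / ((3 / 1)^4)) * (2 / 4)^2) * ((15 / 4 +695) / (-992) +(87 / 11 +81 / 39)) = 100065761 / 6285312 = 15.92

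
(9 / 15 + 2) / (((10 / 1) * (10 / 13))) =169 / 500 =0.34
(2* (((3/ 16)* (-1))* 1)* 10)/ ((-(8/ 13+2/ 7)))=1365/ 328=4.16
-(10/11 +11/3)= -151/33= -4.58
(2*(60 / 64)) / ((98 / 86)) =645 / 392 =1.65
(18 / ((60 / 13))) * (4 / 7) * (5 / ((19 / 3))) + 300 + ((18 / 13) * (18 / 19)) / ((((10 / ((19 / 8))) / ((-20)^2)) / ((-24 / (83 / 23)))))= -75629334 / 143507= -527.01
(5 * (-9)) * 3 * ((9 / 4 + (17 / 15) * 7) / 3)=-458.25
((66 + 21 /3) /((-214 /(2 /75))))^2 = 5329 /64400625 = 0.00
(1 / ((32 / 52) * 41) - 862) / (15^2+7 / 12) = -848169 / 221974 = -3.82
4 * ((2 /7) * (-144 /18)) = -64 /7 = -9.14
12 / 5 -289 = -1433 / 5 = -286.60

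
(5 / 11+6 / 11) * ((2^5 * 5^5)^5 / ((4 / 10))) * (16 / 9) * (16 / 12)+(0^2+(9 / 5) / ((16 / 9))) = 128000000000000000000000002187 / 2160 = 59259259259259259259259260.00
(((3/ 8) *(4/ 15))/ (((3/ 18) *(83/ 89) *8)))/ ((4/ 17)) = 4539/ 13280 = 0.34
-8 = -8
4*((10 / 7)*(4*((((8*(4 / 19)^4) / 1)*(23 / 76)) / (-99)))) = -1884160 / 1715936607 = -0.00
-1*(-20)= 20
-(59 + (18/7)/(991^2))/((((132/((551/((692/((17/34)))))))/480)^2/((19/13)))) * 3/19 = -9235530374630325/323643044463739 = -28.54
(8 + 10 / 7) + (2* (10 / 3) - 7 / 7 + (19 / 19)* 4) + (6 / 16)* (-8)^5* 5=-1289839 / 21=-61420.90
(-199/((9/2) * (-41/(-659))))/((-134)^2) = -131141/3312882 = -0.04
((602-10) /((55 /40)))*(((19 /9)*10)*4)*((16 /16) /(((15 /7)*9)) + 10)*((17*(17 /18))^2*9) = 20397212644096 /24057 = 847870168.52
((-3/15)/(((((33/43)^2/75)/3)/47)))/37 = -434515/4477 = -97.05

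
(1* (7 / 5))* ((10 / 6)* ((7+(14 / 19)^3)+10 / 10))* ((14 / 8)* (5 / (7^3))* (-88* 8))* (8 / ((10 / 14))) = -81123328 / 20577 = -3942.43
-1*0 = 0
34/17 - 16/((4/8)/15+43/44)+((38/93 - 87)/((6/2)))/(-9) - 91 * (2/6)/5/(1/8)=-495402787/8374185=-59.16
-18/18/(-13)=1/13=0.08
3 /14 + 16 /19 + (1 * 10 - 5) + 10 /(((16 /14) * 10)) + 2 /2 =7.93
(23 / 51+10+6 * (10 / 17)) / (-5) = -713 / 255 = -2.80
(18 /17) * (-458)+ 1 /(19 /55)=-155701 /323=-482.05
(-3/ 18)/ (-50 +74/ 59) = 59/ 17256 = 0.00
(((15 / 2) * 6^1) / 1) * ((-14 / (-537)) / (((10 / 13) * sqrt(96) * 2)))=91 * sqrt(6) / 2864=0.08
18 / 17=1.06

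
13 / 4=3.25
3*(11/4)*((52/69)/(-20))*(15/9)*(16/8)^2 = -2.07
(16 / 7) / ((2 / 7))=8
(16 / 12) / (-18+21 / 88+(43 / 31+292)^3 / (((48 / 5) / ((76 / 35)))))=73405024 / 314472766702757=0.00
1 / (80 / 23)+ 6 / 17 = 871 / 1360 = 0.64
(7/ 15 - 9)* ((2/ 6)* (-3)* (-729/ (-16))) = 1944/ 5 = 388.80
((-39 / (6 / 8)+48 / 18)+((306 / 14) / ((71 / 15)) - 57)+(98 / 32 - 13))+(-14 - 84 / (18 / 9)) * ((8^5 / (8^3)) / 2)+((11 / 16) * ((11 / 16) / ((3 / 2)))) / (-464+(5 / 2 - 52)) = -186558919429 / 98000448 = -1903.65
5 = 5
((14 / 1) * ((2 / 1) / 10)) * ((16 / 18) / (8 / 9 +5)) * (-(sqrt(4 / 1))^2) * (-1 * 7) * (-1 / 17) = -3136 / 4505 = -0.70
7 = 7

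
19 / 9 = 2.11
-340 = -340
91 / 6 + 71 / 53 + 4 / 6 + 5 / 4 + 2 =12989 / 636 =20.42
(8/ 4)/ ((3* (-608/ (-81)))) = 27/ 304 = 0.09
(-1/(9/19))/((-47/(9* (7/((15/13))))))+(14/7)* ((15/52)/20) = 181931/73320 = 2.48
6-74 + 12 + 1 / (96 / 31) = -5345 / 96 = -55.68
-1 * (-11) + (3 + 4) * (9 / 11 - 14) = -894 / 11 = -81.27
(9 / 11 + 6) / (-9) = -25 / 33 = -0.76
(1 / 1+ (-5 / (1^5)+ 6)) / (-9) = -2 / 9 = -0.22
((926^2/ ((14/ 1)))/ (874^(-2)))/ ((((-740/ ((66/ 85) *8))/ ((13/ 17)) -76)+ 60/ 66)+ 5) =-561994579125408/ 2713207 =-207132953.41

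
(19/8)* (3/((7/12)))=171/14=12.21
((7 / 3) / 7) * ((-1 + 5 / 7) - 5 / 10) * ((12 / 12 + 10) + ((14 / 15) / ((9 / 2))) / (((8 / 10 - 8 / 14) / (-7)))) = -2761 / 2268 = -1.22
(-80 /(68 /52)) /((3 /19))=-19760 /51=-387.45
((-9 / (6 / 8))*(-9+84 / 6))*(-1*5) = 300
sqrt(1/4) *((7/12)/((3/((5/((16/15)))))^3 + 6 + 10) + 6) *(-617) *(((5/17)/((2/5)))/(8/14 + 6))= -1987202888825/9537747456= -208.35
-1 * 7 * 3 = -21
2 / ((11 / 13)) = 26 / 11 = 2.36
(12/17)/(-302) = -6/2567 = -0.00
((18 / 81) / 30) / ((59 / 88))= 88 / 7965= 0.01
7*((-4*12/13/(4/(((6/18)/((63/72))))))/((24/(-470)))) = 1880/39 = 48.21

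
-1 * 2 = -2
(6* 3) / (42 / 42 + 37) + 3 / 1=66 / 19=3.47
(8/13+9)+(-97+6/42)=-7939/91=-87.24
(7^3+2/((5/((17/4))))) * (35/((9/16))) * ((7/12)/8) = 18767/12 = 1563.92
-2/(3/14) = -28/3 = -9.33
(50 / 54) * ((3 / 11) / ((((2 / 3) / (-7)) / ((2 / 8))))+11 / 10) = 845 / 2376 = 0.36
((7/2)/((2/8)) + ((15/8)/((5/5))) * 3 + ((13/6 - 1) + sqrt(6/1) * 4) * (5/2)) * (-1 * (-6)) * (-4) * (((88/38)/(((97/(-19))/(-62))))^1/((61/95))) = -62198400 * sqrt(6)/5917 - 140205560/5917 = -49443.96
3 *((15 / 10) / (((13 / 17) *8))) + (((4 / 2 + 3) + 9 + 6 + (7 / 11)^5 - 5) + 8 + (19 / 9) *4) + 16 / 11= 10171863227 / 301487472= 33.74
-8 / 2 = -4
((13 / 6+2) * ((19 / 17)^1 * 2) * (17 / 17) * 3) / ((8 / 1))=3.49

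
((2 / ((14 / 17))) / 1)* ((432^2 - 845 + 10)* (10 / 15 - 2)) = -12633652 / 21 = -601602.48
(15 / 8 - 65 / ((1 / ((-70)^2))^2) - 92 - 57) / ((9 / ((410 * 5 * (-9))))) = 12797331206425 / 4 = 3199332801606.25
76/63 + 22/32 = 1909/1008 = 1.89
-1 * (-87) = 87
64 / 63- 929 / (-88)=64159 / 5544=11.57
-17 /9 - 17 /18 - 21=-143 /6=-23.83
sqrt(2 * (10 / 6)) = sqrt(30) / 3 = 1.83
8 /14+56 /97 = 780 /679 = 1.15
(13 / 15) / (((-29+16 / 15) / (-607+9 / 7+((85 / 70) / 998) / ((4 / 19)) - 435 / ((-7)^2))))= 3125666687 / 163919504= 19.07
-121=-121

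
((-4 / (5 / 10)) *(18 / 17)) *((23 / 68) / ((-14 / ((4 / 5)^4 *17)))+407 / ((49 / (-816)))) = 29890821888 / 520625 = 57413.34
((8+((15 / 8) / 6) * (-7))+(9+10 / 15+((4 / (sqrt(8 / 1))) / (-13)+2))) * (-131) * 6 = -109909 / 8+786 * sqrt(2) / 13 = -13653.12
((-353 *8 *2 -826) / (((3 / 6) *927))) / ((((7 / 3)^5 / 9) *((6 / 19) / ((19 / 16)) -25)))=1135837404 / 15457179409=0.07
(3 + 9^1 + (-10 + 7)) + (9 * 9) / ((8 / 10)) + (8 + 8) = 505 / 4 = 126.25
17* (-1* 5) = -85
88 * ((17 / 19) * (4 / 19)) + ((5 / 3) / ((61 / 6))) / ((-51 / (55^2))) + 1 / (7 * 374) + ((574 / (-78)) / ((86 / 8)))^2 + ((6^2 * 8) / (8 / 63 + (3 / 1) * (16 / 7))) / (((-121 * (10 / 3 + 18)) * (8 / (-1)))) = 45976237683639504151 / 6277809790156544640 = 7.32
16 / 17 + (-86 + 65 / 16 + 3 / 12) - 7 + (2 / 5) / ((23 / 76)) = -2703361 / 31280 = -86.42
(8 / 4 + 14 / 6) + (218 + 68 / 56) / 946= 16489 / 3612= 4.57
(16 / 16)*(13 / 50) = 13 / 50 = 0.26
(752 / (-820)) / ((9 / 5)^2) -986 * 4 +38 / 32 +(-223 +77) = -217278181 / 53136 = -4089.10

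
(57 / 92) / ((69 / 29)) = 551 / 2116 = 0.26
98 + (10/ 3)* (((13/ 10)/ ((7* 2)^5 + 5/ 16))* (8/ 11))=27829182890/ 283971237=98.00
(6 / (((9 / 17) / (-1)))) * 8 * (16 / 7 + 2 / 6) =-14960 / 63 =-237.46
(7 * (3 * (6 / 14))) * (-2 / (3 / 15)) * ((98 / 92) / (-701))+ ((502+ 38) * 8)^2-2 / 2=300893861282 / 16123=18662399.14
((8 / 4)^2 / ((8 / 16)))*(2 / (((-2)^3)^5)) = -1 / 2048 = -0.00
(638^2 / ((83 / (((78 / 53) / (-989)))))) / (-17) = 31749432 / 73960387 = 0.43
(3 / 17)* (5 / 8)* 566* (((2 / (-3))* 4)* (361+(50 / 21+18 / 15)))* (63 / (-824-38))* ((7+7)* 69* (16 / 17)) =502328794464 / 124559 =4032858.28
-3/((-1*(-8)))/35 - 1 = -283/280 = -1.01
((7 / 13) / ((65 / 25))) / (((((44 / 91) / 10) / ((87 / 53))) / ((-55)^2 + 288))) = 353082975 / 15158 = 23293.51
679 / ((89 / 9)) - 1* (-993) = 94488 / 89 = 1061.66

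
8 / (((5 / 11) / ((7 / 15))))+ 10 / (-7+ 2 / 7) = 23702 / 3525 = 6.72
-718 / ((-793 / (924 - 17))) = 651226 / 793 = 821.22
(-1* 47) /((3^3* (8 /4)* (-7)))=47 /378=0.12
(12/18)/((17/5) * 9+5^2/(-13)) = 65/2796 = 0.02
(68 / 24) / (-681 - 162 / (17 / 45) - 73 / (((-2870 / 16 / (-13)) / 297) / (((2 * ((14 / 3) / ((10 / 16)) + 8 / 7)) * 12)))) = -14515025 / 1668988061586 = -0.00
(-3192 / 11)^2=10188864 / 121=84205.49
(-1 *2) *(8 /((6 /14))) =-112 /3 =-37.33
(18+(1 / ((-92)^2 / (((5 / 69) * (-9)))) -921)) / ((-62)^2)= -175788831 / 748319168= -0.23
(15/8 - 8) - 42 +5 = -43.12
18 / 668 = 9 / 334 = 0.03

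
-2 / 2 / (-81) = 1 / 81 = 0.01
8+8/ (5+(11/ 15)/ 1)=404/ 43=9.40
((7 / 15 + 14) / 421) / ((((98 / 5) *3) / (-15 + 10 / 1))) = -155 / 53046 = -0.00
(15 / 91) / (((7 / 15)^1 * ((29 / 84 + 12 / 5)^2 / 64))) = 51840000 / 17282317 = 3.00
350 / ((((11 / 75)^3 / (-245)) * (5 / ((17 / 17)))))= -7235156250 / 1331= -5435879.98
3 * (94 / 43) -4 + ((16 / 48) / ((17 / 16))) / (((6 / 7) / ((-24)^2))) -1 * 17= 143555 / 731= 196.38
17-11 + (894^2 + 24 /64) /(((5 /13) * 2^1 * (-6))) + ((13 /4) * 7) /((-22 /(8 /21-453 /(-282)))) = -42972362441 /248160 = -173163.94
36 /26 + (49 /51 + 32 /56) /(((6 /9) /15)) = 110949 /3094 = 35.86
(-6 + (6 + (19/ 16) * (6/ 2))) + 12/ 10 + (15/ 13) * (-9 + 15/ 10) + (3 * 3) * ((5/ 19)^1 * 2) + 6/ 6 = 36467/ 19760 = 1.85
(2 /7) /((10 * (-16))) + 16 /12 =2237 /1680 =1.33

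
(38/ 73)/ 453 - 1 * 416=-416.00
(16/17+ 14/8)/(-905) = -0.00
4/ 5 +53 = 269/ 5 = 53.80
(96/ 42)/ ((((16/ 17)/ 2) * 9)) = 34/ 63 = 0.54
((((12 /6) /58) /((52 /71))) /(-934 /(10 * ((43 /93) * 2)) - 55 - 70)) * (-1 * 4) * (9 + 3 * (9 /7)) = 2747700 /256460659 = 0.01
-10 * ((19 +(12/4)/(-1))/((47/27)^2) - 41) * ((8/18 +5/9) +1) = 1578100/2209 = 714.40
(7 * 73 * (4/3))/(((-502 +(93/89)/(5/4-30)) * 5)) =-2092034/7707513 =-0.27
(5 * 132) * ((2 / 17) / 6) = 220 / 17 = 12.94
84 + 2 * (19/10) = 439/5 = 87.80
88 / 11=8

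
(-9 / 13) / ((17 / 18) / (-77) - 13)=12474 / 234455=0.05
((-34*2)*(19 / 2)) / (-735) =646 / 735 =0.88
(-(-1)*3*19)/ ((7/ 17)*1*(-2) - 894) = -969/ 15212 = -0.06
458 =458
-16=-16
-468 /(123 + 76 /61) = -2196 /583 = -3.77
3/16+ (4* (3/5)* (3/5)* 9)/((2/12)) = 31179/400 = 77.95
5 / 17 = 0.29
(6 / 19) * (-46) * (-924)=255024 / 19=13422.32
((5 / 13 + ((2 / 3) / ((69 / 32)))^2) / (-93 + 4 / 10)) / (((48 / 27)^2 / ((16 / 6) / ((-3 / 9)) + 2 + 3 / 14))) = 108334665 / 11411638784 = 0.01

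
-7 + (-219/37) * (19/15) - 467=-89077/185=-481.50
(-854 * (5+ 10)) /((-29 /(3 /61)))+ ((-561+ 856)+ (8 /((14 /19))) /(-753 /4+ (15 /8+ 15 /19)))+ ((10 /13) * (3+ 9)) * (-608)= -394226399509 /74443551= -5295.64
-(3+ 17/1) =-20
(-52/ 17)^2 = 2704/ 289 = 9.36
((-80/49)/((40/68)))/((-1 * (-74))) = -68/1813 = -0.04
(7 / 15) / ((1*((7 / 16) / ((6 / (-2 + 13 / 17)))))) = -544 / 105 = -5.18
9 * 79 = 711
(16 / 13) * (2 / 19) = 32 / 247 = 0.13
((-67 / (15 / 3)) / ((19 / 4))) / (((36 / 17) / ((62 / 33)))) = -70618 / 28215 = -2.50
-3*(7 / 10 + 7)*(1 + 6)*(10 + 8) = -14553 / 5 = -2910.60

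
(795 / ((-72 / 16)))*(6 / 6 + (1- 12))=5300 / 3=1766.67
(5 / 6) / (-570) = -0.00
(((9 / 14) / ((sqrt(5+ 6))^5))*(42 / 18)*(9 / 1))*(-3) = -81*sqrt(11) / 2662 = -0.10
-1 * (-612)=612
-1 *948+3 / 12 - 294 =-4967 / 4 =-1241.75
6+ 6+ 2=14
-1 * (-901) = 901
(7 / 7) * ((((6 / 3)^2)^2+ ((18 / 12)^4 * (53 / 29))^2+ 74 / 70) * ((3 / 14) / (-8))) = -2320729281 / 843960320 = -2.75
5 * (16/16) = 5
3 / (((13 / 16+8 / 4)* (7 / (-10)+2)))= 32 / 39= 0.82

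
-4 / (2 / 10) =-20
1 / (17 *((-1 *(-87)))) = 0.00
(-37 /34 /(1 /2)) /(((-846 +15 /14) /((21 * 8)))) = 29008 /67031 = 0.43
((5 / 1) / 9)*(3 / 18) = 5 / 54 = 0.09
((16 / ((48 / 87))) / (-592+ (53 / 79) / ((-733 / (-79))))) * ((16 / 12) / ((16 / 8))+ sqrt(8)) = -42514 * sqrt(2) / 433883 - 42514 / 1301649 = -0.17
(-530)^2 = 280900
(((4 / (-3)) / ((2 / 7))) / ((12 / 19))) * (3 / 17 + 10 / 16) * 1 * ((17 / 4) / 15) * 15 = -14497 / 576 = -25.17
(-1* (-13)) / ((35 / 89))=1157 / 35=33.06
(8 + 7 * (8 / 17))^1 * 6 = 1152 / 17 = 67.76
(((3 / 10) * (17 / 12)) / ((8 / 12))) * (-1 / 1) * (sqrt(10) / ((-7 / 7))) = 51 * sqrt(10) / 80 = 2.02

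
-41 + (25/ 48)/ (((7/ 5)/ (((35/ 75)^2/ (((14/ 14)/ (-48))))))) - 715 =-6839/ 9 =-759.89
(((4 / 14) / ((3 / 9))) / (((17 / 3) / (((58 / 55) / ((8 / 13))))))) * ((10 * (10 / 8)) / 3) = 5655 / 5236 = 1.08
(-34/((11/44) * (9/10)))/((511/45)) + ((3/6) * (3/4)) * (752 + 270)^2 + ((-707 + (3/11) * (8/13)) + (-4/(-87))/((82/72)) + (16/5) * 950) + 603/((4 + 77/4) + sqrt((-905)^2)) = 394002.05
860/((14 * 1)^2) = 215/49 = 4.39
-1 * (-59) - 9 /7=404 /7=57.71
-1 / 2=-0.50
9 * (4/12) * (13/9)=13/3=4.33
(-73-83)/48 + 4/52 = -165/52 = -3.17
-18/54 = -1/3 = -0.33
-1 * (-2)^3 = 8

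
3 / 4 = 0.75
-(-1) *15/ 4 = 15/ 4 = 3.75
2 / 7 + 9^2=569 / 7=81.29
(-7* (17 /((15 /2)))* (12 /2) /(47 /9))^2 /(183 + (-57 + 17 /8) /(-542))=79577116416 /43844618575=1.81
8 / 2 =4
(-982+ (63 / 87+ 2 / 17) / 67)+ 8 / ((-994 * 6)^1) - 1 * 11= -992.99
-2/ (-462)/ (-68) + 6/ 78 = 15695/ 204204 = 0.08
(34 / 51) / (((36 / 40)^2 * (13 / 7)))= 1400 / 3159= 0.44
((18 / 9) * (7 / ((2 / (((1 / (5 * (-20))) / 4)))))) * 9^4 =-114.82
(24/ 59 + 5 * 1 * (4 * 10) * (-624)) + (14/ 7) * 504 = -7303704/ 59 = -123791.59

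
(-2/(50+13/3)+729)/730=118821/118990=1.00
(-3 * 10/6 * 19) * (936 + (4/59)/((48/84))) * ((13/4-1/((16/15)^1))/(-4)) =194136965/3776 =51413.39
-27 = -27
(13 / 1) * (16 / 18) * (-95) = -9880 / 9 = -1097.78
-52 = -52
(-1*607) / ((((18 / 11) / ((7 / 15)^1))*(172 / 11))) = -514129 / 46440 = -11.07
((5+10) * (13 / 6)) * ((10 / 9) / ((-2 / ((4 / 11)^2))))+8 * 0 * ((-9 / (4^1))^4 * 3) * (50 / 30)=-2.39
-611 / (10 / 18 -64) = 5499 / 571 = 9.63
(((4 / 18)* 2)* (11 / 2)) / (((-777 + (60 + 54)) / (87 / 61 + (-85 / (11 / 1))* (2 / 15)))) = -1594 / 1091961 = -0.00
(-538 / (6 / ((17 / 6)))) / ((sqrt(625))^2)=-4573 / 11250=-0.41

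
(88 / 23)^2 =7744 / 529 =14.64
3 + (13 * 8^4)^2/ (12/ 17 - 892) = -3012556007/ 947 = -3181157.35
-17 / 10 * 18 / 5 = -153 / 25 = -6.12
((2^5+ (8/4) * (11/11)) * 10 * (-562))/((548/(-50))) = 2388500/137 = 17434.31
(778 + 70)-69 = 779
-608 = -608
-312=-312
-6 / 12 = -1 / 2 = -0.50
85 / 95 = 17 / 19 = 0.89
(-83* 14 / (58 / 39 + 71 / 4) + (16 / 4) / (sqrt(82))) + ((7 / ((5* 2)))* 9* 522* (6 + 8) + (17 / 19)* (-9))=2* sqrt(82) / 41 + 13106371233 / 285095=45972.39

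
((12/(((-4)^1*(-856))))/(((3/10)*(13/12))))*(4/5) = 12/1391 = 0.01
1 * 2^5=32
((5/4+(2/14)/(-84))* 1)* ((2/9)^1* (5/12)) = 0.12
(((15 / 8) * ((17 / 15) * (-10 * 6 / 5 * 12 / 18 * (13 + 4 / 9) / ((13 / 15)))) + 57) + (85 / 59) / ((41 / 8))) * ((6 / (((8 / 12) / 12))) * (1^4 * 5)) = -3505582440 / 31447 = -111475.89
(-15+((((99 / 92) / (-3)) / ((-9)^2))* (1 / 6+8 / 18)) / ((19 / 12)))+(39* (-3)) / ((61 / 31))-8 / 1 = -356101201 / 4318434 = -82.46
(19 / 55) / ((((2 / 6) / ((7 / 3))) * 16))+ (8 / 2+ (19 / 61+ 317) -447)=-6738847 / 53680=-125.54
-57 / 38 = -3 / 2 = -1.50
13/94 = 0.14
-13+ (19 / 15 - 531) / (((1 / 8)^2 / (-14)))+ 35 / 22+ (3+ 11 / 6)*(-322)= 156114197 / 330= 473073.32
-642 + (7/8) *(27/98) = -71877/112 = -641.76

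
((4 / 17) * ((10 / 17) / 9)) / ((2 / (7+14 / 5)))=196 / 2601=0.08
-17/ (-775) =17/ 775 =0.02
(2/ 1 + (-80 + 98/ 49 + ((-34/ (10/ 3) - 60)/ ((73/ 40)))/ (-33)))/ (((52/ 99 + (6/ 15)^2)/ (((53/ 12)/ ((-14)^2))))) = -1126725/ 457856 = -2.46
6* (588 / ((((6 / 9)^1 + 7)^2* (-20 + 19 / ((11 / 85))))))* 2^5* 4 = 4967424 / 81995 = 60.58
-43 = -43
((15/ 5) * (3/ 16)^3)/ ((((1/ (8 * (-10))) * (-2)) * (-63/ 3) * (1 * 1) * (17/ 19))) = -0.04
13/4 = 3.25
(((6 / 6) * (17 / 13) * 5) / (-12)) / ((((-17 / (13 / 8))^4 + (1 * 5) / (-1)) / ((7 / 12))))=-1307215 / 49242126384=-0.00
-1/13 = -0.08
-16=-16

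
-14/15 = -0.93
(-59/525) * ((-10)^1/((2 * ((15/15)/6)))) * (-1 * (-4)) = 472/35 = 13.49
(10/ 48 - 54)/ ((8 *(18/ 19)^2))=-466051/ 62208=-7.49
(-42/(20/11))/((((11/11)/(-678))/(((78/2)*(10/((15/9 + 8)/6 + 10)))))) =9995076/19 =526056.63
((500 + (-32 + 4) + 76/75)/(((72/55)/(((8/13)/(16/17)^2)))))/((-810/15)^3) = -28194551/17686356480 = -0.00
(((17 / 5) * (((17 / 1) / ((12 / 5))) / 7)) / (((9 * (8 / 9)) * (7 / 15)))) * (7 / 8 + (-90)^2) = 93646115 / 12544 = 7465.41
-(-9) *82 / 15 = 246 / 5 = 49.20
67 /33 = 2.03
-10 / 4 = -5 / 2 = -2.50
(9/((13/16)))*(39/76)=108/19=5.68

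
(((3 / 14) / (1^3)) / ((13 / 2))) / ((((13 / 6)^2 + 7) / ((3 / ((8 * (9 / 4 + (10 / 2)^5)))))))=162 / 479232299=0.00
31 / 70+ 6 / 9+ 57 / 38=274 / 105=2.61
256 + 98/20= 2609/10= 260.90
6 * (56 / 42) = 8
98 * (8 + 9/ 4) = 2009/ 2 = 1004.50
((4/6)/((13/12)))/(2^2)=2/13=0.15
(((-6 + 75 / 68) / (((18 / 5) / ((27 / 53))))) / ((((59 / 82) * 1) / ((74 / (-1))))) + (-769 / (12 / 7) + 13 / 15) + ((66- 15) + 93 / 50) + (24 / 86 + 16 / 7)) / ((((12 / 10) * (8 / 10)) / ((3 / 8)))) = -1540981842913 / 12288659712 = -125.40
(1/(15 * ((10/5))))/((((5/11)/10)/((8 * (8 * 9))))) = 2112/5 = 422.40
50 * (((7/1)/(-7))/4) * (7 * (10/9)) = -875/9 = -97.22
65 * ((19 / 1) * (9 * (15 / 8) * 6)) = 125043.75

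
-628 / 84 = -7.48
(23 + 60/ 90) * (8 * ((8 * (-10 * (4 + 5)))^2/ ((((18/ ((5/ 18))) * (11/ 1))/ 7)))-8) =10600584/ 11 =963689.45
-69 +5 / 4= -271 / 4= -67.75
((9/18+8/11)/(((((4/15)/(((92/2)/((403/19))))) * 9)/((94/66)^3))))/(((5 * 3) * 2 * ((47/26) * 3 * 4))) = 965333/196072272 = 0.00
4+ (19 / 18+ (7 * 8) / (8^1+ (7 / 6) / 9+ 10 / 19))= 1842379 / 159858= 11.53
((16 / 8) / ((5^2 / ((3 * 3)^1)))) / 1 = 18 / 25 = 0.72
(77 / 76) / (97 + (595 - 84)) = 77 / 46208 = 0.00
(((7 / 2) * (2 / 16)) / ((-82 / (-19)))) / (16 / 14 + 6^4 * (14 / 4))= 931 / 41669120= 0.00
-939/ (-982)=939/ 982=0.96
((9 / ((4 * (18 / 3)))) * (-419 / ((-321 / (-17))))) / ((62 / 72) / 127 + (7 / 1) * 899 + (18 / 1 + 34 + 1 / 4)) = -8141589 / 6208249996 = -0.00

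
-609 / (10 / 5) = -609 / 2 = -304.50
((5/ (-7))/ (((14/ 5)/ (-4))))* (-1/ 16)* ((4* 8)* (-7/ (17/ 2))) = 200/ 119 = 1.68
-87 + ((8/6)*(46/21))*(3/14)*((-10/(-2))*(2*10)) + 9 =-2266/147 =-15.41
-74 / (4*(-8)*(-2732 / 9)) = -333 / 43712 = -0.01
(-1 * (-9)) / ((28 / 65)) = 585 / 28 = 20.89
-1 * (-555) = 555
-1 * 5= -5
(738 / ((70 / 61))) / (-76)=-22509 / 2660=-8.46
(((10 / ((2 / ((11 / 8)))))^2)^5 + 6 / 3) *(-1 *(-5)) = 1266475821333121365 / 1073741824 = 1179497522.61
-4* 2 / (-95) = 8 / 95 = 0.08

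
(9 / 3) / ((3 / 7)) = 7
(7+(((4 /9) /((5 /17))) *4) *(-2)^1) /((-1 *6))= 229 /270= 0.85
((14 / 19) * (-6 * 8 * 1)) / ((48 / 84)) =-1176 / 19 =-61.89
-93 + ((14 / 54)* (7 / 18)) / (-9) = -406831 / 4374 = -93.01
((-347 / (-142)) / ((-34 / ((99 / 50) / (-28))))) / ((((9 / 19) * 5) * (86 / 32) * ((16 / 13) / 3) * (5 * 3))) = 942799 / 7266140000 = 0.00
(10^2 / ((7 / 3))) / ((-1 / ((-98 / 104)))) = 525 / 13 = 40.38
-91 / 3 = -30.33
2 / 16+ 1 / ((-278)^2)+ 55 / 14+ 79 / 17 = 160036081 / 18393592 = 8.70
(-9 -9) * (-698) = 12564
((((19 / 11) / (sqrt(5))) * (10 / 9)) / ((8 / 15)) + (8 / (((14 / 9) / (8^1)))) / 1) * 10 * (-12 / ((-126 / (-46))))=-88320 / 49-21850 * sqrt(5) / 693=-1872.95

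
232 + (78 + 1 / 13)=4031 / 13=310.08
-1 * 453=-453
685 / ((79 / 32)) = 21920 / 79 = 277.47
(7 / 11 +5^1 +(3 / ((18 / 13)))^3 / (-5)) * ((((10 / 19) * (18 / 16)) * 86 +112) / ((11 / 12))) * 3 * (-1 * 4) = -264931463 / 34485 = -7682.51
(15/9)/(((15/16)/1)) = 16/9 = 1.78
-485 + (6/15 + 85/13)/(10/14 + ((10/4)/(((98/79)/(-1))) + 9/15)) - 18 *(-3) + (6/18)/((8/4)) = -7872337/17862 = -440.73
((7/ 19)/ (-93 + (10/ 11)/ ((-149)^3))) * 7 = -1782984511/ 64296604903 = -0.03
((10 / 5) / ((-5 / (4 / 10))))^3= -64 / 15625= -0.00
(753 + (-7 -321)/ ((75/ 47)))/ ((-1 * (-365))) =41059/ 27375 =1.50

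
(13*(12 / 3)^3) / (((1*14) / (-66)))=-27456 / 7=-3922.29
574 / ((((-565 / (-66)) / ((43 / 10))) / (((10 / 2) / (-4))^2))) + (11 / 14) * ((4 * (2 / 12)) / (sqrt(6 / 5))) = 450.98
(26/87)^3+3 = 1993085/658503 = 3.03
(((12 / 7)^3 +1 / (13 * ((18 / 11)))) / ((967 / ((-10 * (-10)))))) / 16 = 10203125 / 310453416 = 0.03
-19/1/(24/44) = -209/6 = -34.83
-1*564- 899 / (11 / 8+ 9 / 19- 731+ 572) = -13335620 / 23887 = -558.28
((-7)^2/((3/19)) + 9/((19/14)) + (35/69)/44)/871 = 6094823/16747588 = 0.36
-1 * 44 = -44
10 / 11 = 0.91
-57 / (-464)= 57 / 464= 0.12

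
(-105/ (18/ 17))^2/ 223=354025/ 8028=44.10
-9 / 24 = -3 / 8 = -0.38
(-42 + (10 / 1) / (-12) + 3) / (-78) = 239 / 468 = 0.51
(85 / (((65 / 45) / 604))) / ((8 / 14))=62200.38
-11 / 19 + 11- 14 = -68 / 19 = -3.58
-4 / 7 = -0.57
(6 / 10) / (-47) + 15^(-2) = -0.01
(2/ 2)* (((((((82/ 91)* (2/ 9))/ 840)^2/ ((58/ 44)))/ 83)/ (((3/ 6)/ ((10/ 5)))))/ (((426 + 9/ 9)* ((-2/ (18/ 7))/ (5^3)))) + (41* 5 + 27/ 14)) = 97862508558009017/ 472928933316294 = 206.93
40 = 40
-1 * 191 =-191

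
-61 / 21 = -2.90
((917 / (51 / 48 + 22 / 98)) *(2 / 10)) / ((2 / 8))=2875712 / 5045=570.01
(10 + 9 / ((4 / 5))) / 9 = 2.36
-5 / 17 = -0.29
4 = 4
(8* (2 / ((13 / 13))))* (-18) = -288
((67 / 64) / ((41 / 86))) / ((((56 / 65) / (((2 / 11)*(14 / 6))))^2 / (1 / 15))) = 2434445 / 68580864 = 0.04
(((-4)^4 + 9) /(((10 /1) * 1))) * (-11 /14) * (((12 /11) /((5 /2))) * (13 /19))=-4134 /665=-6.22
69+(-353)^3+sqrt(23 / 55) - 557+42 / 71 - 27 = -3123111890 / 71+sqrt(1265) / 55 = -43987490.76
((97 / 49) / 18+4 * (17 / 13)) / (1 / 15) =306185 / 3822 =80.11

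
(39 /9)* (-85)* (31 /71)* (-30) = 342550 /71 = 4824.65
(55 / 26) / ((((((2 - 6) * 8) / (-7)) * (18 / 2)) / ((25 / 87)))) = 0.01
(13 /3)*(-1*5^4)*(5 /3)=-40625 /9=-4513.89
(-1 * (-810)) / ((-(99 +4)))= -810 / 103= -7.86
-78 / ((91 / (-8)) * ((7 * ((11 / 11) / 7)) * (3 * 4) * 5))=4 / 35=0.11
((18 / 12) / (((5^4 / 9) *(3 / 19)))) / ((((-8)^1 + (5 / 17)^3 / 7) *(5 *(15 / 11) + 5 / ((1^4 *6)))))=-194068413 / 86797821875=-0.00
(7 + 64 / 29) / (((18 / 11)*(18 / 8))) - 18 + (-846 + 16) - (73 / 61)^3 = -150571923817 / 177726123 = -847.21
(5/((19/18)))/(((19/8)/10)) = 7200/361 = 19.94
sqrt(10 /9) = sqrt(10) /3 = 1.05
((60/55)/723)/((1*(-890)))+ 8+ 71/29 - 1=323236372/34211155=9.45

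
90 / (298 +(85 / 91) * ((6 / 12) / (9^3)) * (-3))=3980340 / 13179263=0.30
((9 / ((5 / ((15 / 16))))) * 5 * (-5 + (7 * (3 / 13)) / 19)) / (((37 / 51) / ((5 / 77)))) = -20895975 / 5629624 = -3.71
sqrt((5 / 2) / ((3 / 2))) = sqrt(15) / 3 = 1.29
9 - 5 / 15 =26 / 3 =8.67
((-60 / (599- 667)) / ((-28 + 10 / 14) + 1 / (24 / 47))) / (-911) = 504 / 13179437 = 0.00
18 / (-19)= -18 / 19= -0.95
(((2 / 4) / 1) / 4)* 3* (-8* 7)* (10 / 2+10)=-315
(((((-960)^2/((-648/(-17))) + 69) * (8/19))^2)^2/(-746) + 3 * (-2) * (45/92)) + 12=-213635760193718126086277627/14670709077798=-14562060978840.14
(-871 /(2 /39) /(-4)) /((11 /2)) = 772.02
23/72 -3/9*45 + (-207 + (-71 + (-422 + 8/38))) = -977395/1368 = -714.47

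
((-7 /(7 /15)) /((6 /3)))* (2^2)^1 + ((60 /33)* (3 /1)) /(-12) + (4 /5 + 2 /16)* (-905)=-76347 /88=-867.58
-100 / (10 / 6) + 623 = 563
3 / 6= 1 / 2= 0.50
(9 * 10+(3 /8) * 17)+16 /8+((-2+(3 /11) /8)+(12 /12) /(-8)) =8473 /88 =96.28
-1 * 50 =-50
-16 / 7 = -2.29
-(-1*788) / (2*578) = 197 / 289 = 0.68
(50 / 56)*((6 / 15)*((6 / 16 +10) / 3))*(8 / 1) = 415 / 42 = 9.88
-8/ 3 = -2.67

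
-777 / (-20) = 777 / 20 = 38.85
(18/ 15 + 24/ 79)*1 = 594/ 395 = 1.50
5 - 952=-947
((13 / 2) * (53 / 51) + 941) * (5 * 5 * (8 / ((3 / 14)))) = 135339400 / 153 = 884571.24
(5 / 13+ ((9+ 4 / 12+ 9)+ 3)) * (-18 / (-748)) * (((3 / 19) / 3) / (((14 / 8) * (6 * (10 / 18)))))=99 / 20995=0.00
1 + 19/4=23/4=5.75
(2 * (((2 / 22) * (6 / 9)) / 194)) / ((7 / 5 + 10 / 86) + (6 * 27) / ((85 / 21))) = 3655 / 243000714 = 0.00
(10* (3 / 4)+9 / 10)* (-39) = -1638 / 5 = -327.60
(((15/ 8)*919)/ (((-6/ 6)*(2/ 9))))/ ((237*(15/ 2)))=-2757/ 632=-4.36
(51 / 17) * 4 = 12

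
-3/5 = -0.60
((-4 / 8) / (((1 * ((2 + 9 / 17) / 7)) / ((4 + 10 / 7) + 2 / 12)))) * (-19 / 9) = 75905 / 4644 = 16.34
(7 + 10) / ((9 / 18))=34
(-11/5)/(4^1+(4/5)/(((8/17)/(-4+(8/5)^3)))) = -1375/2602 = -0.53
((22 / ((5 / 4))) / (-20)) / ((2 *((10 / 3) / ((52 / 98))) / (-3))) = 1287 / 6125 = 0.21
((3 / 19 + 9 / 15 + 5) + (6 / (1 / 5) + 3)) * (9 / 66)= 5.29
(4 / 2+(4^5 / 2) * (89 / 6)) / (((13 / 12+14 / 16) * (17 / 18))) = 3281760 / 799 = 4107.33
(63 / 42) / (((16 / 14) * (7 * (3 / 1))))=1 / 16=0.06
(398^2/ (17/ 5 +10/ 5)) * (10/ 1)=7920200/ 27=293340.74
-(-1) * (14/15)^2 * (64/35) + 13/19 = 48673/21375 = 2.28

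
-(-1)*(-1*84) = -84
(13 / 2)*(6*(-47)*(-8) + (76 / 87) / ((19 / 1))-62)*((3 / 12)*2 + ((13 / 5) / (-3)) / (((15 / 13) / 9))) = -388349429 / 4350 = -89275.73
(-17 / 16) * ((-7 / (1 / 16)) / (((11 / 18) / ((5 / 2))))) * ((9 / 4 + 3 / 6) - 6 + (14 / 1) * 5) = 1429785 / 44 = 32495.11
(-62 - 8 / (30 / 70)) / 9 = -242 / 27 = -8.96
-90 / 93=-30 / 31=-0.97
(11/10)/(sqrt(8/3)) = 11 * sqrt(6)/40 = 0.67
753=753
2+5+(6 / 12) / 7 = 99 / 14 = 7.07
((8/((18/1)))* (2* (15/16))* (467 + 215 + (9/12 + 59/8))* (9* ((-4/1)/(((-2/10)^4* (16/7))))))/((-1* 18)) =120771875/384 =314510.09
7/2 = 3.50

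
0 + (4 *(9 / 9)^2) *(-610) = -2440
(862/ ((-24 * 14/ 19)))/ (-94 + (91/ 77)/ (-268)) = 6035293/ 11639250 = 0.52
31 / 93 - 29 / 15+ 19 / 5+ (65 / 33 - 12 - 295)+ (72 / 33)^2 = -298.07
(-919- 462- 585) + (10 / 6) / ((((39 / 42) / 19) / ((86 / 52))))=-968167 / 507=-1909.60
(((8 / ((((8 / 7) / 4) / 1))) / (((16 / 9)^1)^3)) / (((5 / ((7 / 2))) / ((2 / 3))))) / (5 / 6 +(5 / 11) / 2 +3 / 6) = 392931 / 263680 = 1.49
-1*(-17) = 17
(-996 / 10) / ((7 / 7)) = -498 / 5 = -99.60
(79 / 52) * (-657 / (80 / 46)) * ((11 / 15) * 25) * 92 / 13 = -100674519 / 1352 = -74463.40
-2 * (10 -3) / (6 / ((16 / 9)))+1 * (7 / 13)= -1267 / 351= -3.61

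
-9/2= -4.50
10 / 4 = 5 / 2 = 2.50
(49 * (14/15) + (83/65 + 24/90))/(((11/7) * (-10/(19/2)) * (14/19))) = -1109353/28600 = -38.79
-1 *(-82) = 82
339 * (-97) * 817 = -26865411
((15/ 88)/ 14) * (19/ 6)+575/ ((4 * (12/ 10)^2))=2214605/ 22176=99.86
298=298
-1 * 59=-59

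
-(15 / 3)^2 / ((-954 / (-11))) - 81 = -77549 / 954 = -81.29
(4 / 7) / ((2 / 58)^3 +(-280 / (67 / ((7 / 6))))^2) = 3941359956 / 163962652007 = 0.02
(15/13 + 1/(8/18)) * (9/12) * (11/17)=5841/3536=1.65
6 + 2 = 8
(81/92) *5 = 405/92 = 4.40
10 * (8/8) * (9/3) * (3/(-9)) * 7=-70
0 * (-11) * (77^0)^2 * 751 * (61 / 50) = 0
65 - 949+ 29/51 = -45055/51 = -883.43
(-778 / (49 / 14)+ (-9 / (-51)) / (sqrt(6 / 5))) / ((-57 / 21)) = 1556 / 19-7 * sqrt(30) / 646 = 81.84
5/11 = 0.45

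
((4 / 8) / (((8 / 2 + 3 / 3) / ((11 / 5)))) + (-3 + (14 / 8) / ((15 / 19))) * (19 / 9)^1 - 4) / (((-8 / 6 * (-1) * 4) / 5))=-14671 / 2880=-5.09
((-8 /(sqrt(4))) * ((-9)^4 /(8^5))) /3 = -2187 /8192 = -0.27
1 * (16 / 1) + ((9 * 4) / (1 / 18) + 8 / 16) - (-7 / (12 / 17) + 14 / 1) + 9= 8033 / 12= 669.42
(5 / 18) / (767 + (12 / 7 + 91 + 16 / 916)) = 1603 / 4961340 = 0.00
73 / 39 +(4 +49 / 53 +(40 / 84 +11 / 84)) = 428483 / 57876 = 7.40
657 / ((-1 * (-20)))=657 / 20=32.85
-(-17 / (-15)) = -17 / 15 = -1.13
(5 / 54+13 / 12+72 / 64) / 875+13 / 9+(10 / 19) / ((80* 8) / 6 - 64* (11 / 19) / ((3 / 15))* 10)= 48594199 / 33588000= 1.45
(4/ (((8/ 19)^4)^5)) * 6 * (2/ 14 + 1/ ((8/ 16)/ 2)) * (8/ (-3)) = -1090109230268832787607312429/ 126100789566373888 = -8644745477.15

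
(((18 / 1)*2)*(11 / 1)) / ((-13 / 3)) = -1188 / 13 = -91.38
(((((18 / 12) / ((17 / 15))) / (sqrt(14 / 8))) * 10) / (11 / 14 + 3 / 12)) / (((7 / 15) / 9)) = 243000 * sqrt(7) / 3451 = 186.30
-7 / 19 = -0.37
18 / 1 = 18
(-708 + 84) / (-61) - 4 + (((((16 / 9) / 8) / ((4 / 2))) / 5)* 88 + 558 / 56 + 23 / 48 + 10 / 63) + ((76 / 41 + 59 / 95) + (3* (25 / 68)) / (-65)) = 21.24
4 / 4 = 1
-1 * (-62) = 62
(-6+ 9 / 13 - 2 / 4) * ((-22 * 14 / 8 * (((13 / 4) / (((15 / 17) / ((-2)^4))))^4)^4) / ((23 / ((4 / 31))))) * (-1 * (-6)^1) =248765732496323118633505130704767875975354439958528 / 1561091719207763671875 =159353694235575667666632400000.00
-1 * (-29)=29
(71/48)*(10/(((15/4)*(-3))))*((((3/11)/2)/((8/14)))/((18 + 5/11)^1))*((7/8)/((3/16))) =-0.08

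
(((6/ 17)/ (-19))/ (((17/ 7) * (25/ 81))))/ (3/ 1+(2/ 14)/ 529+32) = -2099601/ 2965277275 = -0.00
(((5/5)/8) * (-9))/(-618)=3/1648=0.00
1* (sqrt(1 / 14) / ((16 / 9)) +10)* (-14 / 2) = -70 - 9* sqrt(14) / 32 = -71.05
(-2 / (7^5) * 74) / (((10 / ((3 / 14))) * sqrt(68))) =-111 * sqrt(17) / 20000330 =-0.00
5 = 5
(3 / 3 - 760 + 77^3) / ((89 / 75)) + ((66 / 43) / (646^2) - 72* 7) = 383575.21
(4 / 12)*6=2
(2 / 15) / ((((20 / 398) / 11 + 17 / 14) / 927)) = 6313076 / 62255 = 101.41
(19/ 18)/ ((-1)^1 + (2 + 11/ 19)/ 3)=-361/ 48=-7.52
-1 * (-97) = 97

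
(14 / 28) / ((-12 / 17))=-17 / 24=-0.71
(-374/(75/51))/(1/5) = -6358/5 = -1271.60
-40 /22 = -1.82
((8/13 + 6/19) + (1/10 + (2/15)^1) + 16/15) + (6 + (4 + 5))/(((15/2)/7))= 40091/2470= 16.23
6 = 6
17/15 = 1.13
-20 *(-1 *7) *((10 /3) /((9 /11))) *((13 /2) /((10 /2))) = 20020 /27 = 741.48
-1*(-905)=905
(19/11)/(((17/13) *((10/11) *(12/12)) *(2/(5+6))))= 2717/340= 7.99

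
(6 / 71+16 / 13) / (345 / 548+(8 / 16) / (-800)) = 266108800 / 127247549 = 2.09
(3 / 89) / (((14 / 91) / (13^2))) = 6591 / 178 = 37.03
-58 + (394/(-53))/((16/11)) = -26759/424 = -63.11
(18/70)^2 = 81/1225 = 0.07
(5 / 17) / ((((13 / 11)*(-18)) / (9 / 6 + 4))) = -605 / 7956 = -0.08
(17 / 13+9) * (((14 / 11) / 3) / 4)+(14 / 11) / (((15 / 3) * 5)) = 12271 / 10725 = 1.14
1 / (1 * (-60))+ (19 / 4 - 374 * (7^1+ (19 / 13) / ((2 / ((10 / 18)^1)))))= -1617586 / 585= -2765.10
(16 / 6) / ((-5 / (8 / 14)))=-32 / 105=-0.30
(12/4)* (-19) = -57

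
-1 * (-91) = 91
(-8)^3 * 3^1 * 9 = -13824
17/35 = 0.49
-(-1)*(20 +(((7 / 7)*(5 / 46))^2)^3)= 189485953545 / 9474296896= 20.00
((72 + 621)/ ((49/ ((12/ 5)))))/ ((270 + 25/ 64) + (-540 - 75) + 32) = -2816/ 25935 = -0.11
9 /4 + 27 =117 /4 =29.25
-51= -51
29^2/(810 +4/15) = 12615/12154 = 1.04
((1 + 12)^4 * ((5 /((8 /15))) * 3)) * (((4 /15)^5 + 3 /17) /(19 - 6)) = 5043286001 /459000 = 10987.55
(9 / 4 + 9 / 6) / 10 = 0.38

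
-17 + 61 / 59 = -942 / 59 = -15.97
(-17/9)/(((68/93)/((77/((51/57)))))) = -45353/204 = -222.32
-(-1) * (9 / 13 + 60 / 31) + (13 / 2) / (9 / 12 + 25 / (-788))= 1331780 / 114049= 11.68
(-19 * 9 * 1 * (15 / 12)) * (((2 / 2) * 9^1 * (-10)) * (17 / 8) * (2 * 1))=654075 / 8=81759.38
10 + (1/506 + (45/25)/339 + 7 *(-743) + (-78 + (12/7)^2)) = -73770095863/14008610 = -5266.05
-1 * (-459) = 459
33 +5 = 38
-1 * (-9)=9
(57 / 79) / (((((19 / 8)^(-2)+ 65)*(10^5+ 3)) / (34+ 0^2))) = 233206 / 61961558791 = 0.00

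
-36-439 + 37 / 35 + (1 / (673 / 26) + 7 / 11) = -122626069 / 259105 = -473.27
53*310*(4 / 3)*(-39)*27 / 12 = -1922310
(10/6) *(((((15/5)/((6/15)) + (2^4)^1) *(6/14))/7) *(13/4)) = 3055/392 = 7.79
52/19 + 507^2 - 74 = 4882577/19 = 256977.74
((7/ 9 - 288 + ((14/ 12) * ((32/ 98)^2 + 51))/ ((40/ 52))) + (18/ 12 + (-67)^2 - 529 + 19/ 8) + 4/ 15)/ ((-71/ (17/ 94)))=-7881151703/ 824105520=-9.56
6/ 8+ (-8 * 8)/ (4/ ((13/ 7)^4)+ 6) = -3384353/ 361940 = -9.35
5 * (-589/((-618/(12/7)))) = 8.17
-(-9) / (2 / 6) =27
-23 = -23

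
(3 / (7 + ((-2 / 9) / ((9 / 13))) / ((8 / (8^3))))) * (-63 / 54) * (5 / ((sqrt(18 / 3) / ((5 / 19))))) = 4725 * sqrt(6) / 83372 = 0.14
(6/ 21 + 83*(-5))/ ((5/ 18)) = -1492.97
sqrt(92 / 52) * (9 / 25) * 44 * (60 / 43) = 4752 * sqrt(299) / 2795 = 29.40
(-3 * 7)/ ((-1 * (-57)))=-7/ 19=-0.37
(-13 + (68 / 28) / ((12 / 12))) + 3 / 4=-275 / 28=-9.82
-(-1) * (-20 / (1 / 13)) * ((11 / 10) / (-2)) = 143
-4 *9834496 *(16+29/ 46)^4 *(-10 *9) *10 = 2708126972360218.84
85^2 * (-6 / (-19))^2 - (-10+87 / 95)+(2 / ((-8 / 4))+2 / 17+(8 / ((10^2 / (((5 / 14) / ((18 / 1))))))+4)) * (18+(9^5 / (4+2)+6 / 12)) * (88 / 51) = 312000527101 / 5799465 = 53798.16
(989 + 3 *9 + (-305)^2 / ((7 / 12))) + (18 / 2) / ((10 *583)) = 6549492023 / 40810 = 160487.43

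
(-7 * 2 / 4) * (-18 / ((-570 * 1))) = -21 / 190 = -0.11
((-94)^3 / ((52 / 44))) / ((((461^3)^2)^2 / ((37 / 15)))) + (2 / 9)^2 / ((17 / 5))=119771767057275025490781150614568508 / 8246286161893385505040292902846785105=0.01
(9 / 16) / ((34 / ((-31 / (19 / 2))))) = -279 / 5168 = -0.05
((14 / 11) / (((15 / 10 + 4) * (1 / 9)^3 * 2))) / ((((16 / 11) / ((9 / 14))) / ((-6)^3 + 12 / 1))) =-334611 / 44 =-7604.80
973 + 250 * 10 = 3473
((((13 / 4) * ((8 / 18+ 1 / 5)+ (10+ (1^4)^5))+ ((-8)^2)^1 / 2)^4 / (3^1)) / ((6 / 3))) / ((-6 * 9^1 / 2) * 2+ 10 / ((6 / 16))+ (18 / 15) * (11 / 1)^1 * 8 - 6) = 97583754645601 / 1778031000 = 54883.04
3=3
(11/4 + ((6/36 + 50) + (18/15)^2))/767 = 16307/230100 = 0.07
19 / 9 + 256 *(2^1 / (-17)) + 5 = -3520 / 153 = -23.01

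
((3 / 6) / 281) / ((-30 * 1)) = -1 / 16860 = -0.00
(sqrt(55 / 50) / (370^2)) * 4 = sqrt(110) / 342250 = 0.00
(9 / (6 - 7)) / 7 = -9 / 7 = -1.29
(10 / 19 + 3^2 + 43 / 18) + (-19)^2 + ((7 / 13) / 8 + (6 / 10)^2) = 165988081 / 444600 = 373.34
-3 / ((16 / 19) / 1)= -57 / 16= -3.56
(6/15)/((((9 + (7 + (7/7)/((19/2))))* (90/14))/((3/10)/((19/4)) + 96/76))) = 98/19125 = 0.01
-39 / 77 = -0.51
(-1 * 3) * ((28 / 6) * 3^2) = -126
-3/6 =-1/2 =-0.50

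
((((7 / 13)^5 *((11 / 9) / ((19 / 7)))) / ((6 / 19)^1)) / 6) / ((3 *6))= 1294139 / 2165380776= 0.00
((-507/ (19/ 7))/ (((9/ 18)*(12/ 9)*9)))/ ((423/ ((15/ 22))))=-5915/ 117876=-0.05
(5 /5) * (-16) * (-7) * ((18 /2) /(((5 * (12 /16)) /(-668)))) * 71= -63743232 /5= -12748646.40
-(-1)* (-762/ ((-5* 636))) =0.24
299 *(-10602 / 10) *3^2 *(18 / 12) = -42794973 / 10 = -4279497.30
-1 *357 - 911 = -1268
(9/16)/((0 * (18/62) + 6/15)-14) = -45/1088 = -0.04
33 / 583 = 3 / 53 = 0.06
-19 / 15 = -1.27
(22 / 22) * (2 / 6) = 1 / 3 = 0.33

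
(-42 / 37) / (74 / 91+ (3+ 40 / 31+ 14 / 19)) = -0.19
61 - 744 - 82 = -765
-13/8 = -1.62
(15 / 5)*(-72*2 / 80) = -27 / 5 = -5.40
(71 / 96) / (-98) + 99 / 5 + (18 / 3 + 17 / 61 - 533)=-1454601943 / 2869440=-506.93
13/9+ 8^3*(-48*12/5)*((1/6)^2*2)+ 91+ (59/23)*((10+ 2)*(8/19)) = -62365472/19665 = -3171.39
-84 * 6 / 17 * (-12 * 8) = 48384 / 17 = 2846.12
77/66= 7/6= 1.17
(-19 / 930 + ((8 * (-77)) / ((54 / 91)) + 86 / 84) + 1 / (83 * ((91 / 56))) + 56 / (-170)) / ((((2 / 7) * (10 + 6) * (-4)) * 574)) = 278725727093 / 2820055754880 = 0.10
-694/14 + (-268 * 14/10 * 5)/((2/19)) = -125101/7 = -17871.57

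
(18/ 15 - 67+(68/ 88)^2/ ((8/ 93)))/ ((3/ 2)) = -1139503/ 29040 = -39.24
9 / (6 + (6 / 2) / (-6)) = 18 / 11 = 1.64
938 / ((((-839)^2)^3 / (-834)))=-782292 / 348796216188498961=-0.00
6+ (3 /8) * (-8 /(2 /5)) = -3 /2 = -1.50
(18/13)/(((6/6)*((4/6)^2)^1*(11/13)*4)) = 81/88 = 0.92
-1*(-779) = 779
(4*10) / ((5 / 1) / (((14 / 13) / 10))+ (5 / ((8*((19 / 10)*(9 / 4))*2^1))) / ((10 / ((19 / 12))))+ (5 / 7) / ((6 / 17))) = 24192 / 29311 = 0.83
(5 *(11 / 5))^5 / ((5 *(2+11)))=161051 / 65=2477.71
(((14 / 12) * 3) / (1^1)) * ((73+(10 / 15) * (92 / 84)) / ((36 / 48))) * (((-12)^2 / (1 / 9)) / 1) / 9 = 49546.67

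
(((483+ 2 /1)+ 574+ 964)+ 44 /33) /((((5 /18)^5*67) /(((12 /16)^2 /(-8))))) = -1075813731 /837500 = -1284.55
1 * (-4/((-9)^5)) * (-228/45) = -304/885735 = -0.00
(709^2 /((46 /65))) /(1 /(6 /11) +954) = 19604559 /26381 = 743.13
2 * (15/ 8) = 15/ 4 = 3.75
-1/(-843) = 1/843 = 0.00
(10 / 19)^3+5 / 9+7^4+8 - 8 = 148259426 / 61731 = 2401.70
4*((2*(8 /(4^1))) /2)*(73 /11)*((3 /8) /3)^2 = 73 /88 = 0.83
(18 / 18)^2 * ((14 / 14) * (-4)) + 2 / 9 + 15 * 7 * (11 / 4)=10259 / 36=284.97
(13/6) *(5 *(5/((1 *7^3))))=325/2058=0.16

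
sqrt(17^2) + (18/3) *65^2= 25367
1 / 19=0.05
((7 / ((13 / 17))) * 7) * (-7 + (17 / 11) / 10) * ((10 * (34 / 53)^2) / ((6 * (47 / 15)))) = -1812749610 / 18879289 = -96.02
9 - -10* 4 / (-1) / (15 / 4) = -5 / 3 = -1.67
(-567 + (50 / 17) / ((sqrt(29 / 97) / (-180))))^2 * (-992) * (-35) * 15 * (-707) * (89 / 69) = -115257501297827935200 / 192763-111484555156800000 * sqrt(2813) / 11339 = -1119387945018723.40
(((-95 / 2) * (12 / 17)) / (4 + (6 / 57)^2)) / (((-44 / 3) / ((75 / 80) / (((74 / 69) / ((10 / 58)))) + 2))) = 22793245785 / 18594729472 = 1.23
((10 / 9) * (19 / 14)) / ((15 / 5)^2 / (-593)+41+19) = 56335 / 2240973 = 0.03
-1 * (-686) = 686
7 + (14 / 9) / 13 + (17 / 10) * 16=34.32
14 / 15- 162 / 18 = -121 / 15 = -8.07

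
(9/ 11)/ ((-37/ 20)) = -180/ 407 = -0.44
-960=-960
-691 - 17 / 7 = -4854 / 7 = -693.43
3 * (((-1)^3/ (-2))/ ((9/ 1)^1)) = 1/ 6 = 0.17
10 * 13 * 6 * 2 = 1560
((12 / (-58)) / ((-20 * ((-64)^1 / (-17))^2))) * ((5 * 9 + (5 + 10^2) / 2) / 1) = 33813 / 475136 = 0.07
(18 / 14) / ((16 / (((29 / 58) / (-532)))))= -9 / 119168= -0.00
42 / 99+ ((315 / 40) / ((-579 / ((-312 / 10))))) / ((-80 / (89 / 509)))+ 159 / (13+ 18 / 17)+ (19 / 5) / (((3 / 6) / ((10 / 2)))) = 30826274298283 / 619836175200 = 49.73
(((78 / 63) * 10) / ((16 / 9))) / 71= 195 / 1988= 0.10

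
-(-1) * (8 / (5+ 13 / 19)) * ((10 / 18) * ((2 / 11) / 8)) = 95 / 5346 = 0.02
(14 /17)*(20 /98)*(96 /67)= 1920 /7973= 0.24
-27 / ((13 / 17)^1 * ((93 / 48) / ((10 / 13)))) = -73440 / 5239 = -14.02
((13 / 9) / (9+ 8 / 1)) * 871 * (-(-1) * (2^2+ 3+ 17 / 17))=90584 / 153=592.05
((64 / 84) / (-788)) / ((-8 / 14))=1 / 591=0.00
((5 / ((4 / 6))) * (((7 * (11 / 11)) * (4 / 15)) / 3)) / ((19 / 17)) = 238 / 57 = 4.18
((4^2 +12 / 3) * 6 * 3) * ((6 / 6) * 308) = 110880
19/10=1.90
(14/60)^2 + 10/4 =2299/900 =2.55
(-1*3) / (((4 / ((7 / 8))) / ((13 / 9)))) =-91 / 96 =-0.95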